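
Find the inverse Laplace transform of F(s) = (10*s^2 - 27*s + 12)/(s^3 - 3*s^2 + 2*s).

Factor the denominator: s^3 - 3*s^2 + 2*s = s*(s - 2)*(s - 1).
Partial fraction decomposition gives [-1/(s - 2)] + [5/(s - 1)] + [6/s].
Invert each term: -1/(s - 2) ↔ -e^(2t); 5/(s - 1) ↔ 5e^(t); 6/(s - 0) ↔ 6e^(0t).

-exp(2*t) + 5*exp(t) + 6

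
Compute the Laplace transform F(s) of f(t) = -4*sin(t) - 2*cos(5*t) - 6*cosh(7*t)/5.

By linearity of the Laplace transform, transform each term separately.
(-6/5)·[L{cosh(7t)} = s/(s^2 - 49)]; (-2)·[L{cos(5t)} = s/(s^2 + 25)]; (-4)·[L{sin(t)} = 1/(s^2 + 1)].

F(s) = -2*s/(s^2 + 25) - 6*s/(5*(s^2 - 49)) - 4/(s^2 + 1)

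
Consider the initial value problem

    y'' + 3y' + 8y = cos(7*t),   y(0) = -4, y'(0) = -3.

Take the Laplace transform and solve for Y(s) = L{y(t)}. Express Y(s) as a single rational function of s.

Take the Laplace transform of both sides.
The derivative rules (L{y''} = s^2 Y - s·y(0) - y'(0) and L{y'} = sY - y(0), with y(0) = -4, y'(0) = -3) turn the left side into (s^2 + 3*s + 8)Y - (-4*s - 15).
The right side is L{cos(7*t)} = s/(s^2 + 49).
So (s^2 + 3*s + 8)Y = s/(s^2 + 49) + (-4*s - 15).
Isolate Y and clear denominators.

Y(s) = (-4*s^3 - 15*s^2 - 195*s - 735)/(s^4 + 3*s^3 + 57*s^2 + 147*s + 392)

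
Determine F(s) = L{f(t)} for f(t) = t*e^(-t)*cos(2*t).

L{cos(2t)} = s/(s^2 + 4).
Multiplying by e^(-t) shifts s → s + 1, so L{e^(-t)*cos(2*t)} = (s + 1)/((s + 1)^2 + 4).
Then apply L{t·g(t)} = -d/ds[G(s)] with G(s) = (s + 1)/((s + 1)^2 + 4):
differentiating 1 time and applying the sign gives (s - 1)*(s + 3)/(s^2 + 2*s + 5)^2.

F(s) = (s - 1)*(s + 3)/(s^2 + 2*s + 5)^2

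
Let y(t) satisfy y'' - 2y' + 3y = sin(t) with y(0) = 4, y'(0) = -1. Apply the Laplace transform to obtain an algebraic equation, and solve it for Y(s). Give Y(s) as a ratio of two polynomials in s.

Y(s) = (4*s^3 - 9*s^2 + 4*s - 8)/(s^4 - 2*s^3 + 4*s^2 - 2*s + 3)

Take the Laplace transform of both sides.
With L{y''} = s^2 Y - s·y(0) - y'(0) and L{y'} = sY - y(0), with y(0) = 4, y'(0) = -1: the LHS transforms to (s^2 - 2*s + 3)Y - (4*s - 9).
The right side is L{sin(t)} = 1/(s^2 + 1).
So (s^2 - 2*s + 3)Y = 1/(s^2 + 1) + (4*s - 9).
Divide through and combine into a single rational function.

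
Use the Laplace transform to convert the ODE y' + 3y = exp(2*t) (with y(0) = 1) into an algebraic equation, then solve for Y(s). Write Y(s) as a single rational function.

Y(s) = (s - 1)/(s^2 + s - 6)

Transform both sides with L{·}.
With L{y'} = sY - y(0) = sY - 1: the LHS transforms to (s + 3)Y - (1).
The right side is L{exp(2*t)} = 1/(s - 2).
So (s + 3)Y = 1/(s - 2) + (1).
Divide through and combine into a single rational function.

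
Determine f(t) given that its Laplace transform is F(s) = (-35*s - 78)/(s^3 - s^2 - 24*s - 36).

f(t) = -4*exp(6*t) + exp(-2*t) + 3*exp(-3*t)

Factor the denominator: s^3 - s^2 - 24*s - 36 = (s - 6)*(s + 2)*(s + 3).
Partial fraction decomposition gives [-4/(s - 6)] + [3/(s + 3)] + [1/(s + 2)].
Invert each term: -4/(s - 6) ↔ -4e^(6t); 3/(s + 3) ↔ 3e^(-3t); 1/(s + 2) ↔ e^(-2t).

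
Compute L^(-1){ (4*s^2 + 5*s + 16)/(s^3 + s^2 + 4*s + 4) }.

Factor the denominator: s^3 + s^2 + 4*s + 4 = (s + 1)*(s^2 + 4).
Partial fraction decomposition gives [3/(s + 1)] + [s/(s^2 + 4)] + [4/(s^2 + 4)].
Invert each term: 3/(s + 1) ↔ 3e^(-t); 1·s/(s^2 + 4) ↔ cos(2t); 2·2/(s^2 + 4) ↔ 2sin(2t).

2*sin(2*t) + cos(2*t) + 3*exp(-t)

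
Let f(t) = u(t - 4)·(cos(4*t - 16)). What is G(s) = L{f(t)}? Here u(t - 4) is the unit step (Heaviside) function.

G(s) = s*exp(-4*s)/(s^2 + 16)

By the second shifting theorem, L{u(t - c)·g(t - c)} = e^(-cs)·H(s) with c = 4 and H(s) = L{g(t)}.
L{cos(4t)} = s/(s^2 + 16).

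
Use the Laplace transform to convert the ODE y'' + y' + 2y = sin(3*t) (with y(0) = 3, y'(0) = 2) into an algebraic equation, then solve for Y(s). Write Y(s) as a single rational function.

Y(s) = (3*s^3 + 5*s^2 + 27*s + 48)/(s^4 + s^3 + 11*s^2 + 9*s + 18)

Transform both sides with L{·}.
Using L{y''} = s^2 Y - s·y(0) - y'(0) and L{y'} = sY - y(0), with y(0) = 3, y'(0) = 2, the left side becomes (s^2 + s + 2)Y - (3*s + 5).
The right side is L{sin(3*t)} = 3/(s^2 + 9).
So (s^2 + s + 2)Y = 3/(s^2 + 9) + (3*s + 5).
Divide through and combine into a single rational function.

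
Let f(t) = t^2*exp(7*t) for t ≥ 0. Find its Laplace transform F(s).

L{e^(7t)} = 1/(s - 7).
Then apply L{t^2·g(t)} = (-1)^2 d^2/ds^2[G(s)] with G(s) = 1/(s - 7):
differentiating 2 times and applying the sign gives 2/(s - 7)^3.

F(s) = 2/(s - 7)^3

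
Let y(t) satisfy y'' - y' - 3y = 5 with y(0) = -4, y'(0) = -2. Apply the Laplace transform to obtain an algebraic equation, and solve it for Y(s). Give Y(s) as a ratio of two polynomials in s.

Y(s) = (-4*s^2 + 2*s + 5)/(s^3 - s^2 - 3*s)

Take the Laplace transform of both sides.
The derivative rules (L{y''} = s^2 Y - s·y(0) - y'(0) and L{y'} = sY - y(0), with y(0) = -4, y'(0) = -2) turn the left side into (s^2 - s - 3)Y - (-4*s + 2).
The right side is L{5} = 5/s.
So (s^2 - s - 3)Y = 5/s + (-4*s + 2).
Isolate Y and clear denominators.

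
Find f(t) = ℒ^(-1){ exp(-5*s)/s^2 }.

f(t) = Heaviside(t - 5)*(t - 5)

The factor e^(-5s) signals a time shift by c = 5 (second shifting theorem).
L{t} = 1!/s^2 = 1/s^2, so L^-1{s^(-2)} = t.
Hence the inverse is u(t - 5) times that function evaluated at t - 5.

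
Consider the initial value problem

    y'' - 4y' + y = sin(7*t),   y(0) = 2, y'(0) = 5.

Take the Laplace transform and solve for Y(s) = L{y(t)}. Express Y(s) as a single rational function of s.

Take the Laplace transform of both sides.
Using L{y''} = s^2 Y - s·y(0) - y'(0) and L{y'} = sY - y(0), with y(0) = 2, y'(0) = 5, the left side becomes (s^2 - 4*s + 1)Y - (2*s - 3).
The right side is L{sin(7*t)} = 7/(s^2 + 49).
So (s^2 - 4*s + 1)Y = 7/(s^2 + 49) + (2*s - 3).
Isolate Y and clear denominators.

Y(s) = (2*s^3 - 3*s^2 + 98*s - 140)/(s^4 - 4*s^3 + 50*s^2 - 196*s + 49)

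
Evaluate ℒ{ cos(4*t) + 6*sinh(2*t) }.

The transform is linear, so treat each term independently.
L{cos(4t)} = s/(s^2 + 16); (6)·[L{sinh(2t)} = 2/(s^2 - 4)].

s/(s^2 + 16) + 12/(s^2 - 4)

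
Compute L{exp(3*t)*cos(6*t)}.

L{cos(6t)} = s/(s^2 + 36).
By the first shifting theorem, multiplying by e^(3t) replaces s with s - 3.

(s - 3)/((s - 3)^2 + 36)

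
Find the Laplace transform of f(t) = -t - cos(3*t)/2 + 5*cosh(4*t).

By linearity of the Laplace transform, transform each term separately.
(5)·[L{cosh(4t)} = s/(s^2 - 16)]; (-1/2)·[L{cos(3t)} = s/(s^2 + 9)]; (-1)·[L{t} = 1!/s^2 = 1/s^2].

-s/(2*(s^2 + 9)) + 5*s/(s^2 - 16) - 1/s^2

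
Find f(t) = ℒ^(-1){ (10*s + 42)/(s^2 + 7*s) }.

f(t) = 6 + 4*exp(-7*t)

Factor the denominator: s^2 + 7*s = s*(s + 7).
Partial fraction decomposition gives [4/(s + 7)] + [6/s].
Invert each term: 4/(s + 7) ↔ 4e^(-7t); 6/(s - 0) ↔ 6e^(0t).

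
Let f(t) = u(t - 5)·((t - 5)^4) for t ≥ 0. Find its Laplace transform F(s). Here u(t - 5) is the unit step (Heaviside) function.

By the second shifting theorem, L{u(t - c)·g(t - c)} = e^(-cs)·G(s) with c = 5 and G(s) = L{g(t)}.
L{t^4} = 4!/s^5 = 24/s^5.

F(s) = 24*exp(-5*s)/s^5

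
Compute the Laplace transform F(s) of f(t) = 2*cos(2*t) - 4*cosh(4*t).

F(s) = 2*s/(s^2 + 4) - 4*s/(s^2 - 16)

Apply the Laplace transform termwise.
(2)·[L{cos(2t)} = s/(s^2 + 4)]; (-4)·[L{cosh(4t)} = s/(s^2 - 16)].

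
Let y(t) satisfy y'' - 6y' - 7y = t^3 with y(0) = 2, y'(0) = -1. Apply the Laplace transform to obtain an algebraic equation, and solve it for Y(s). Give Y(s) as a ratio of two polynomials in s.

Transform both sides with L{·}.
Using L{y''} = s^2 Y - s·y(0) - y'(0) and L{y'} = sY - y(0), with y(0) = 2, y'(0) = -1, the left side becomes (s^2 - 6*s - 7)Y - (2*s - 13).
The right side is L{t^3} = 6/s^4.
So (s^2 - 6*s - 7)Y = 6/s^4 + (2*s - 13).
Isolate Y and clear denominators.

Y(s) = (2*s^5 - 13*s^4 + 6)/(s^6 - 6*s^5 - 7*s^4)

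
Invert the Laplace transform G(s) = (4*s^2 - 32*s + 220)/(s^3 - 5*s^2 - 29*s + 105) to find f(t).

f(t) = 4*exp(7*t) - 5*exp(3*t) + 5*exp(-5*t)

Factor the denominator: s^3 - 5*s^2 - 29*s + 105 = (s - 7)*(s - 3)*(s + 5).
Partial fraction decomposition gives [5/(s + 5)] + [-5/(s - 3)] + [4/(s - 7)].
Invert each term: 5/(s + 5) ↔ 5e^(-5t); -5/(s - 3) ↔ -5e^(3t); 4/(s - 7) ↔ 4e^(7t).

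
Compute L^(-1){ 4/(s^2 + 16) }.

sin(4*t)

Since L{sin(4t)} = 4/(s^2 + 16), the inverse is sin(4*t).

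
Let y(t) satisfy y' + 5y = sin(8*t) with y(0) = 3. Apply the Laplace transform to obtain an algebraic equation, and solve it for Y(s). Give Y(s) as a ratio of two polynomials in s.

Y(s) = (3*s^2 + 200)/(s^3 + 5*s^2 + 64*s + 320)

Take the Laplace transform of both sides.
With L{y'} = sY - y(0) = sY - 3: the LHS transforms to (s + 5)Y - (3).
The right side is L{sin(8*t)} = 8/(s^2 + 64).
So (s + 5)Y = 8/(s^2 + 64) + (3).
Solve for Y(s) and write it as one ratio of polynomials.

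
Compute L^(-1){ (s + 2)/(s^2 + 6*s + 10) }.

Complete the square in the denominator: s^2 + 6*s + 10 = (s + 3)^2 + 1^2.
Split the numerator to match: s + 2 = 1·(s + 3) - 1·1.
Invert each term: 1·(s + 3)/((s + 3)^2 + 1) ↔ e^(-3t)cos(t); -1·1/((s + 3)^2 + 1) ↔ -e^(-3t)sin(t).

-exp(-3*t)*sin(t) + exp(-3*t)*cos(t)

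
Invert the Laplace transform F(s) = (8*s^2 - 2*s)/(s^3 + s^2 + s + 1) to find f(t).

f(t) = -5*sin(t) + 3*cos(t) + 5*exp(-t)

Factor the denominator: s^3 + s^2 + s + 1 = (s + 1)*(s^2 + 1).
Partial fraction decomposition gives [5/(s + 1)] + [3*s/(s^2 + 1)] + [-5/(s^2 + 1)].
Invert each term: 5/(s + 1) ↔ 5e^(-t); 3·s/(s^2 + 1) ↔ 3cos(t); -5·1/(s^2 + 1) ↔ -5sin(t).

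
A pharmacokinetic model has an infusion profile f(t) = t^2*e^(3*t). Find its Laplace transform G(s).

L{e^(3t)} = 1/(s - 3).
Then apply L{t^2·g(t)} = (-1)^2 d^2/ds^2[H(s)] with H(s) = 1/(s - 3):
differentiating 2 times and applying the sign gives 2/(s - 3)^3.

G(s) = 2/(s - 3)^3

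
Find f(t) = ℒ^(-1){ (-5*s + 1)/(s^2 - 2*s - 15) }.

f(t) = -3*exp(5*t) - 2*exp(-3*t)

Factor the denominator: s^2 - 2*s - 15 = (s - 5)*(s + 3).
Partial fraction decomposition gives [-3/(s - 5)] + [-2/(s + 3)].
Invert each term: -3/(s - 5) ↔ -3e^(5t); -2/(s + 3) ↔ -2e^(-3t).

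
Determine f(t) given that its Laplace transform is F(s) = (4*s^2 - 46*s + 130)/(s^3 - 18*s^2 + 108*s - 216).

f(t) = -t^2*exp(6*t) + 2*t*exp(6*t) + 4*exp(6*t)

Factor the denominator: s^3 - 18*s^2 + 108*s - 216 = (s - 6)^3.
Partial fraction decomposition gives [4/(s - 6)] + [2/(s - 6)^2] + [-2/(s - 6)^3].
Invert each term: 4/(s - 6) ↔ 4e^(6t); 2/(s - 6)^2 ↔ 2t·e^(6t); -2/(s - 6)^3 ↔ (-1)t^2·e^(6t).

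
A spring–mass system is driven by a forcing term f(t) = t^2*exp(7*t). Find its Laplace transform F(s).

F(s) = 2/(s - 7)^3

L{e^(7t)} = 1/(s - 7).
Then apply L{t^2·g(t)} = (-1)^2 d^2/ds^2[G(s)] with G(s) = 1/(s - 7):
differentiating 2 times and applying the sign gives 2/(s - 7)^3.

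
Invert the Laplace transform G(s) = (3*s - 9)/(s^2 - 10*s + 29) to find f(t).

Complete the square in the denominator: s^2 - 10*s + 29 = (s - 5)^2 + 2^2.
Split the numerator to match: 3*s - 9 = 3·(s - 5) + 3·2.
Invert each term: 3·(s - 5)/((s - 5)^2 + 4) ↔ 3e^(5t)cos(2t); 3·2/((s - 5)^2 + 4) ↔ 3e^(5t)sin(2t).

f(t) = 3*exp(5*t)*sin(2*t) + 3*exp(5*t)*cos(2*t)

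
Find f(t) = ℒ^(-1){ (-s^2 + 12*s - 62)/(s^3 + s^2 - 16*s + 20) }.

Factor the denominator: s^3 + s^2 - 16*s + 20 = (s - 2)^2*(s + 5).
Partial fraction decomposition gives [2/(s - 2)] + [-6/(s - 2)^2] + [-3/(s + 5)].
Invert each term: 2/(s - 2) ↔ 2e^(2t); -6/(s - 2)^2 ↔ -6t·e^(2t); -3/(s + 5) ↔ -3e^(-5t).

f(t) = -6*t*exp(2*t) + 2*exp(2*t) - 3*exp(-5*t)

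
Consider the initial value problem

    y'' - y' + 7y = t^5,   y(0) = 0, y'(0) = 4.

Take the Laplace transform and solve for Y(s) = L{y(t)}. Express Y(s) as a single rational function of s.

Y(s) = (4*s^6 + 120)/(s^8 - s^7 + 7*s^6)

Transform both sides with L{·}.
The derivative rules (L{y''} = s^2 Y - s·y(0) - y'(0) and L{y'} = sY - y(0), with y(0) = 0, y'(0) = 4) turn the left side into (s^2 - s + 7)Y - (4).
The right side is L{t^5} = 120/s^6.
So (s^2 - s + 7)Y = 120/s^6 + (4).
Divide through and combine into a single rational function.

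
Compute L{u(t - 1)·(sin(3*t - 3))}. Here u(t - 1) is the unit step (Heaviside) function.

By the second shifting theorem, L{u(t - c)·g(t - c)} = e^(-cs)·H(s) with c = 1 and H(s) = L{g(t)}.
L{sin(3t)} = 3/(s^2 + 9).

3*exp(-s)/(s^2 + 9)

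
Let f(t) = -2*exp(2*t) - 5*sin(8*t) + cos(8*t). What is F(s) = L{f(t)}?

By linearity of the Laplace transform, transform each term separately.
L{cos(8t)} = s/(s^2 + 64); (-2)·[L{e^(2t)} = 1/(s - 2)]; (-5)·[L{sin(8t)} = 8/(s^2 + 64)].

F(s) = s/(s^2 + 64) - 40/(s^2 + 64) - 2/(s - 2)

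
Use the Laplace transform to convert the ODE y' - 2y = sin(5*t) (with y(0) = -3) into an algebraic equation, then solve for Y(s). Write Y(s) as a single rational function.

Apply the Laplace transform to the equation.
Using L{y'} = sY - y(0) = sY - (-3), the left side becomes (s - 2)Y - (-3).
The right side is L{sin(5*t)} = 5/(s^2 + 25).
So (s - 2)Y = 5/(s^2 + 25) + (-3).
Isolate Y and clear denominators.

Y(s) = (-3*s^2 - 70)/(s^3 - 2*s^2 + 25*s - 50)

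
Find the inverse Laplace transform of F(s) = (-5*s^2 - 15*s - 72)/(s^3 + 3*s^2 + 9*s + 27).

-4*sin(3*t) - cos(3*t) - 4*exp(-3*t)

Factor the denominator: s^3 + 3*s^2 + 9*s + 27 = (s + 3)*(s^2 + 9).
Partial fraction decomposition gives [-4/(s + 3)] + [-s/(s^2 + 9)] + [-12/(s^2 + 9)].
Invert each term: -4/(s + 3) ↔ -4e^(-3t); -1·s/(s^2 + 9) ↔ -cos(3t); -4·3/(s^2 + 9) ↔ -4sin(3t).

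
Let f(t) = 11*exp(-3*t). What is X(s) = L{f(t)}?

L{11} = 11/s.
By the first shifting theorem, multiplying by e^(-3t) replaces s with s + 3.

X(s) = 11/(s + 3)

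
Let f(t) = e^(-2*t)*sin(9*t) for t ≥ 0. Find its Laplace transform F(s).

L{sin(9t)} = 9/(s^2 + 81).
By the first shifting theorem, multiplying by e^(-2t) replaces s with s + 2.

F(s) = 9/((s + 2)^2 + 81)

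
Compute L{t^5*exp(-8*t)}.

L{t^5} = 5!/s^6 = 120/s^6.
By the first shifting theorem, multiplying by e^(-8t) replaces s with s + 8.

120/(s + 8)^6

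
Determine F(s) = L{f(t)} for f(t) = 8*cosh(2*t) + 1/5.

F(s) = 8*s/(s^2 - 4) + 1/(5*s)

The transform is linear, so treat each term independently.
L{1/5} = (1/5)/s; (8)·[L{cosh(2t)} = s/(s^2 - 4)].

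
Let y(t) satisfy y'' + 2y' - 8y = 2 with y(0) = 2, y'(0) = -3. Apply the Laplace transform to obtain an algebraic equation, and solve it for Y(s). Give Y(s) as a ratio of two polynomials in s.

Y(s) = (2*s^2 + s + 2)/(s^3 + 2*s^2 - 8*s)

Transform both sides with L{·}.
Using L{y''} = s^2 Y - s·y(0) - y'(0) and L{y'} = sY - y(0), with y(0) = 2, y'(0) = -3, the left side becomes (s^2 + 2*s - 8)Y - (2*s + 1).
The right side is L{2} = 2/s.
So (s^2 + 2*s - 8)Y = 2/s + (2*s + 1).
Solve for Y(s) and write it as one ratio of polynomials.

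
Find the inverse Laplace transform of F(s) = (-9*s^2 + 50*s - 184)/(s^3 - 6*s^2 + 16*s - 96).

Factor the denominator: s^3 - 6*s^2 + 16*s - 96 = (s - 6)*(s^2 + 16).
Partial fraction decomposition gives [-4/(s - 6)] + [-5*s/(s^2 + 16)] + [20/(s^2 + 16)].
Invert each term: -4/(s - 6) ↔ -4e^(6t); -5·s/(s^2 + 16) ↔ -5cos(4t); 5·4/(s^2 + 16) ↔ 5sin(4t).

-4*exp(6*t) + 5*sin(4*t) - 5*cos(4*t)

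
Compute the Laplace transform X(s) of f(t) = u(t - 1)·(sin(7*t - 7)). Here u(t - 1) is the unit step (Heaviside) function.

X(s) = 7*exp(-s)/(s^2 + 49)

By the second shifting theorem, L{u(t - c)·g(t - c)} = e^(-cs)·G(s) with c = 1 and G(s) = L{g(t)}.
L{sin(7t)} = 7/(s^2 + 49).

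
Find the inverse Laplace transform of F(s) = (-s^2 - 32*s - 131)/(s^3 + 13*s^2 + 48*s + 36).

Factor the denominator: s^3 + 13*s^2 + 48*s + 36 = (s + 1)*(s + 6)^2.
Partial fraction decomposition gives [3/(s + 6)] + [-5/(s + 6)^2] + [-4/(s + 1)].
Invert each term: 3/(s + 6) ↔ 3e^(-6t); -5/(s + 6)^2 ↔ -5t·e^(-6t); -4/(s + 1) ↔ -4e^(-t).

-5*t*exp(-6*t) - 4*exp(-t) + 3*exp(-6*t)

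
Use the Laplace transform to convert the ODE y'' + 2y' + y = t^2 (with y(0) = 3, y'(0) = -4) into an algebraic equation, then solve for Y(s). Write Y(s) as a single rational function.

Take the Laplace transform of both sides.
With L{y''} = s^2 Y - s·y(0) - y'(0) and L{y'} = sY - y(0), with y(0) = 3, y'(0) = -4: the LHS transforms to (s^2 + 2*s + 1)Y - (3*s + 2).
The right side is L{t^2} = 2/s^3.
So (s^2 + 2*s + 1)Y = 2/s^3 + (3*s + 2).
Divide through and combine into a single rational function.

Y(s) = (3*s^4 + 2*s^3 + 2)/(s^5 + 2*s^4 + s^3)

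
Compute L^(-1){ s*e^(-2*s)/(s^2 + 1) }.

The factor e^(-2s) signals a time shift by c = 2 (second shifting theorem).
L{cos(t)} = s/(s^2 + 1), so L^-1{s/(s^2 + 1)} = cos(t).
Hence the inverse is u(t - 2) times that function evaluated at t - 2.

Heaviside(t - 2)*(cos(t - 2))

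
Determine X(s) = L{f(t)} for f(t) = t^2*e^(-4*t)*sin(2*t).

L{sin(2t)} = 2/(s^2 + 4).
Multiplying by e^(-4t) shifts s → s + 4, so L{e^(-4*t)*sin(2*t)} = 2/((s + 4)^2 + 4).
Then apply L{t^2·g(t)} = (-1)^2 d^2/ds^2[G(s)] with G(s) = 2/((s + 4)^2 + 4):
differentiating 2 times and applying the sign gives 4*(3*s^2 + 24*s + 44)/(s^2 + 8*s + 20)^3.

X(s) = 4*(3*s^2 + 24*s + 44)/(s^2 + 8*s + 20)^3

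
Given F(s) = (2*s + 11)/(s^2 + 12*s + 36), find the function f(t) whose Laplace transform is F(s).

Factor the denominator: s^2 + 12*s + 36 = (s + 6)^2.
Partial fraction decomposition gives [2/(s + 6)] + [-1/(s + 6)^2].
Invert each term: 2/(s + 6) ↔ 2e^(-6t); -1/(s + 6)^2 ↔ -t·e^(-6t).

f(t) = -t*exp(-6*t) + 2*exp(-6*t)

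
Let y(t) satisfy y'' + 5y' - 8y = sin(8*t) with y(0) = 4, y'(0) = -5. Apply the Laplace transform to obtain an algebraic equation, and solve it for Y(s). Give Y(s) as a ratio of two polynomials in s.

Y(s) = (4*s^3 + 15*s^2 + 256*s + 968)/(s^4 + 5*s^3 + 56*s^2 + 320*s - 512)

Laplace-transform each side.
The derivative rules (L{y''} = s^2 Y - s·y(0) - y'(0) and L{y'} = sY - y(0), with y(0) = 4, y'(0) = -5) turn the left side into (s^2 + 5*s - 8)Y - (4*s + 15).
The right side is L{sin(8*t)} = 8/(s^2 + 64).
So (s^2 + 5*s - 8)Y = 8/(s^2 + 64) + (4*s + 15).
Solve for Y(s) and write it as one ratio of polynomials.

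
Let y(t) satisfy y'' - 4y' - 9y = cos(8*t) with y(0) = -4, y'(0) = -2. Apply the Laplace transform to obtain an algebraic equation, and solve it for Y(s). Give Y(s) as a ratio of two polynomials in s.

Laplace-transform each side.
Using L{y''} = s^2 Y - s·y(0) - y'(0) and L{y'} = sY - y(0), with y(0) = -4, y'(0) = -2, the left side becomes (s^2 - 4*s - 9)Y - (-4*s + 14).
The right side is L{cos(8*t)} = s/(s^2 + 64).
So (s^2 - 4*s - 9)Y = s/(s^2 + 64) + (-4*s + 14).
Solve for Y(s) and write it as one ratio of polynomials.

Y(s) = (-4*s^3 + 14*s^2 - 255*s + 896)/(s^4 - 4*s^3 + 55*s^2 - 256*s - 576)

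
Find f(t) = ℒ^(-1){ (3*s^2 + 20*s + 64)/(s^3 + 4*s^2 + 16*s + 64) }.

f(t) = 3*sin(4*t) + 2*cos(4*t) + exp(-4*t)

Factor the denominator: s^3 + 4*s^2 + 16*s + 64 = (s + 4)*(s^2 + 16).
Partial fraction decomposition gives [1/(s + 4)] + [2*s/(s^2 + 16)] + [12/(s^2 + 16)].
Invert each term: 1/(s + 4) ↔ e^(-4t); 2·s/(s^2 + 16) ↔ 2cos(4t); 3·4/(s^2 + 16) ↔ 3sin(4t).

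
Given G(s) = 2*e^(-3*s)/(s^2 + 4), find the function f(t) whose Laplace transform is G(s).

f(t) = Heaviside(t - 3)*(sin(2*t - 6))

The factor e^(-3s) signals a time shift by c = 3 (second shifting theorem).
L{sin(2t)} = 2/(s^2 + 4), so L^-1{2/(s^2 + 4)} = sin(2*t).
Hence the inverse is u(t - 3) times that function evaluated at t - 3.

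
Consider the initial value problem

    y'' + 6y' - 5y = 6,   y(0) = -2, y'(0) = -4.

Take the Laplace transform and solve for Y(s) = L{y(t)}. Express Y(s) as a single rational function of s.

Y(s) = (-2*s^2 - 16*s + 6)/(s^3 + 6*s^2 - 5*s)

Apply the Laplace transform to the equation.
Using L{y''} = s^2 Y - s·y(0) - y'(0) and L{y'} = sY - y(0), with y(0) = -2, y'(0) = -4, the left side becomes (s^2 + 6*s - 5)Y - (-2*s - 16).
The right side is L{6} = 6/s.
So (s^2 + 6*s - 5)Y = 6/s + (-2*s - 16).
Isolate Y and clear denominators.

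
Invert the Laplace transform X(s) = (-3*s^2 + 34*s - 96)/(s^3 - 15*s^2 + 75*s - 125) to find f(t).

f(t) = -t^2*exp(5*t)/2 + 4*t*exp(5*t) - 3*exp(5*t)

Factor the denominator: s^3 - 15*s^2 + 75*s - 125 = (s - 5)^3.
Partial fraction decomposition gives [-3/(s - 5)] + [4/(s - 5)^2] + [-1/(s - 5)^3].
Invert each term: -3/(s - 5) ↔ -3e^(5t); 4/(s - 5)^2 ↔ 4t·e^(5t); -1/(s - 5)^3 ↔ (-1/2)t^2·e^(5t).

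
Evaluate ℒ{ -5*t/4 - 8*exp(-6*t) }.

The transform is linear, so treat each term independently.
(-8)·[L{e^(-6t)} = 1/(s + 6)]; (-5/4)·[L{t} = 1!/s^2 = 1/s^2].

-8/(s + 6) - 5/(4*s^2)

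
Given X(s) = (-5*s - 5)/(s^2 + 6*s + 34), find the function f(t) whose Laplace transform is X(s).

f(t) = 2*exp(-3*t)*sin(5*t) - 5*exp(-3*t)*cos(5*t)

Complete the square in the denominator: s^2 + 6*s + 34 = (s + 3)^2 + 5^2.
Split the numerator to match: -5*s - 5 = -5·(s + 3) + 2·5.
Invert each term: -5·(s + 3)/((s + 3)^2 + 25) ↔ -5e^(-3t)cos(5t); 2·5/((s + 3)^2 + 25) ↔ 2e^(-3t)sin(5t).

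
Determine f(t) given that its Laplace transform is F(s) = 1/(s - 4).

f(t) = exp(4*t)

Since L{e^(4t)} = 1/(s - 4), the inverse is e^(4*t).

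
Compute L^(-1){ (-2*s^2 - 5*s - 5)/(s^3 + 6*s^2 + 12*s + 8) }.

-3*t^2*exp(-2*t)/2 + 3*t*exp(-2*t) - 2*exp(-2*t)

Factor the denominator: s^3 + 6*s^2 + 12*s + 8 = (s + 2)^3.
Partial fraction decomposition gives [-2/(s + 2)] + [3/(s + 2)^2] + [-3/(s + 2)^3].
Invert each term: -2/(s + 2) ↔ -2e^(-2t); 3/(s + 2)^2 ↔ 3t·e^(-2t); -3/(s + 2)^3 ↔ (-3/2)t^2·e^(-2t).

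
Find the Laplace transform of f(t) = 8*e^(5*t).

L{8} = 8/s.
By the first shifting theorem, multiplying by e^(5t) replaces s with s - 5.

8/(s - 5)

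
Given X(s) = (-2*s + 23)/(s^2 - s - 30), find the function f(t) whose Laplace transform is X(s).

f(t) = exp(6*t) - 3*exp(-5*t)

Factor the denominator: s^2 - s - 30 = (s - 6)*(s + 5).
Partial fraction decomposition gives [1/(s - 6)] + [-3/(s + 5)].
Invert each term: 1/(s - 6) ↔ e^(6t); -3/(s + 5) ↔ -3e^(-5t).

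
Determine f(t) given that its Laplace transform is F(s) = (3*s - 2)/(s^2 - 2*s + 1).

f(t) = t*exp(t) + 3*exp(t)

Factor the denominator: s^2 - 2*s + 1 = (s - 1)^2.
Partial fraction decomposition gives [3/(s - 1)] + [(s - 1)^(-2)].
Invert each term: 3/(s - 1) ↔ 3e^(t); 1/(s - 1)^2 ↔ t·e^(t).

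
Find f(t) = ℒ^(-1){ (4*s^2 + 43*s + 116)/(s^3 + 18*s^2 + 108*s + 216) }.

Factor the denominator: s^3 + 18*s^2 + 108*s + 216 = (s + 6)^3.
Partial fraction decomposition gives [4/(s + 6)] + [-5/(s + 6)^2] + [2/(s + 6)^3].
Invert each term: 4/(s + 6) ↔ 4e^(-6t); -5/(s + 6)^2 ↔ -5t·e^(-6t); 2/(s + 6)^3 ↔ (1)t^2·e^(-6t).

f(t) = t^2*exp(-6*t) - 5*t*exp(-6*t) + 4*exp(-6*t)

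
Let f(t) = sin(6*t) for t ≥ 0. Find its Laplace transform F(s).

F(s) = 6/(s^2 + 36)

L{sin(6t)} = 6/(s^2 + 36).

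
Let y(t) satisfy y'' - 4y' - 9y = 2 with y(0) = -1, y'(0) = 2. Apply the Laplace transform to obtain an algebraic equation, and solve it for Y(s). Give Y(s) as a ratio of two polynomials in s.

Apply the Laplace transform to the equation.
With L{y''} = s^2 Y - s·y(0) - y'(0) and L{y'} = sY - y(0), with y(0) = -1, y'(0) = 2: the LHS transforms to (s^2 - 4*s - 9)Y - (-s + 6).
The right side is L{2} = 2/s.
So (s^2 - 4*s - 9)Y = 2/s + (-s + 6).
Divide through and combine into a single rational function.

Y(s) = (-s^2 + 6*s + 2)/(s^3 - 4*s^2 - 9*s)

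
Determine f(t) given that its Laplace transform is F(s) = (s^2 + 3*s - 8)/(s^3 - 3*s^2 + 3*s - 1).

Factor the denominator: s^3 - 3*s^2 + 3*s - 1 = (s - 1)^3.
Partial fraction decomposition gives [1/(s - 1)] + [5/(s - 1)^2] + [-4/(s - 1)^3].
Invert each term: 1/(s - 1) ↔ e^(t); 5/(s - 1)^2 ↔ 5t·e^(t); -4/(s - 1)^3 ↔ (-2)t^2·e^(t).

f(t) = -2*t^2*exp(t) + 5*t*exp(t) + exp(t)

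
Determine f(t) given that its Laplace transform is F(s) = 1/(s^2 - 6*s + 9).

Rewrite the denominator: s^2 - 6*s + 9 = (s - 3)^2.
The form in (s - 3) signals a first-shifting-theorem factor e^(3t).
Since L{t} = 1!/s^2 = 1/s^2, the inverse is t*exp(3*t).

f(t) = t*exp(3*t)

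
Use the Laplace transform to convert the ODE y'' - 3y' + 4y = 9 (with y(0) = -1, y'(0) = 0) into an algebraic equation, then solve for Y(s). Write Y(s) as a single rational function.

Laplace-transform each side.
The derivative rules (L{y''} = s^2 Y - s·y(0) - y'(0) and L{y'} = sY - y(0), with y(0) = -1, y'(0) = 0) turn the left side into (s^2 - 3*s + 4)Y - (-s + 3).
The right side is L{9} = 9/s.
So (s^2 - 3*s + 4)Y = 9/s + (-s + 3).
Isolate Y and clear denominators.

Y(s) = (-s^2 + 3*s + 9)/(s^3 - 3*s^2 + 4*s)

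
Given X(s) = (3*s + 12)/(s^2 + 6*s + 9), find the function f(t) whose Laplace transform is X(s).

Factor the denominator: s^2 + 6*s + 9 = (s + 3)^2.
Partial fraction decomposition gives [3/(s + 3)] + [3/(s + 3)^2].
Invert each term: 3/(s + 3) ↔ 3e^(-3t); 3/(s + 3)^2 ↔ 3t·e^(-3t).

f(t) = 3*t*exp(-3*t) + 3*exp(-3*t)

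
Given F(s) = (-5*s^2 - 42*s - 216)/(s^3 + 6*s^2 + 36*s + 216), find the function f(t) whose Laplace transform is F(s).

Factor the denominator: s^3 + 6*s^2 + 36*s + 216 = (s + 6)*(s^2 + 36).
Partial fraction decomposition gives [-2/(s + 6)] + [-3*s/(s^2 + 36)] + [-24/(s^2 + 36)].
Invert each term: -2/(s + 6) ↔ -2e^(-6t); -3·s/(s^2 + 36) ↔ -3cos(6t); -4·6/(s^2 + 36) ↔ -4sin(6t).

f(t) = -4*sin(6*t) - 3*cos(6*t) - 2*exp(-6*t)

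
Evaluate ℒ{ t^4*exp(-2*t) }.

L{t^4} = 4!/s^5 = 24/s^5.
By the first shifting theorem, multiplying by e^(-2t) replaces s with s + 2.

24/(s + 2)^5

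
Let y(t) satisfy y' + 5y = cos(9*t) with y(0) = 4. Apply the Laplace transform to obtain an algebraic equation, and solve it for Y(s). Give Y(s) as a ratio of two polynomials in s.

Laplace-transform each side.
With L{y'} = sY - y(0) = sY - 4: the LHS transforms to (s + 5)Y - (4).
The right side is L{cos(9*t)} = s/(s^2 + 81).
So (s + 5)Y = s/(s^2 + 81) + (4).
Solve for Y(s) and write it as one ratio of polynomials.

Y(s) = (4*s^2 + s + 324)/(s^3 + 5*s^2 + 81*s + 405)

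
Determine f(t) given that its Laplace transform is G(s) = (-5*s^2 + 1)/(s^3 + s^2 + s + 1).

f(t) = 3*sin(t) - 3*cos(t) - 2*exp(-t)

Factor the denominator: s^3 + s^2 + s + 1 = (s + 1)*(s^2 + 1).
Partial fraction decomposition gives [-2/(s + 1)] + [-3*s/(s^2 + 1)] + [3/(s^2 + 1)].
Invert each term: -2/(s + 1) ↔ -2e^(-t); -3·s/(s^2 + 1) ↔ -3cos(t); 3·1/(s^2 + 1) ↔ 3sin(t).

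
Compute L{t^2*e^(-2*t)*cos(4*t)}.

L{cos(4t)} = s/(s^2 + 16).
Multiplying by e^(-2t) shifts s → s + 2, so L{e^(-2*t)*cos(4*t)} = (s + 2)/((s + 2)^2 + 16).
Then apply L{t^2·g(t)} = (-1)^2 d^2/ds^2[G(s)] with G(s) = (s + 2)/((s + 2)^2 + 16):
differentiating 2 times and applying the sign gives 2*(s + 2)*(s^2 + 4*s - 44)/(s^2 + 4*s + 20)^3.

2*(s + 2)*(s^2 + 4*s - 44)/(s^2 + 4*s + 20)^3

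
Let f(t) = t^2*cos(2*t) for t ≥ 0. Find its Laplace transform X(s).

L{cos(2t)} = s/(s^2 + 4).
Then apply L{t^2·g(t)} = (-1)^2 d^2/ds^2[G(s)] with G(s) = s/(s^2 + 4):
differentiating 2 times and applying the sign gives 2*s*(s^2 - 12)/(s^2 + 4)^3.

X(s) = 2*s*(s^2 - 12)/(s^2 + 4)^3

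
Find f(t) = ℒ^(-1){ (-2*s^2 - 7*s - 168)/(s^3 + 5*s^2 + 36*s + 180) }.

Factor the denominator: s^3 + 5*s^2 + 36*s + 180 = (s + 5)*(s^2 + 36).
Partial fraction decomposition gives [-3/(s + 5)] + [s/(s^2 + 36)] + [-12/(s^2 + 36)].
Invert each term: -3/(s + 5) ↔ -3e^(-5t); 1·s/(s^2 + 36) ↔ cos(6t); -2·6/(s^2 + 36) ↔ -2sin(6t).

f(t) = -2*sin(6*t) + cos(6*t) - 3*exp(-5*t)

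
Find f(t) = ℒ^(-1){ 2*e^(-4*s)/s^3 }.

The factor e^(-4s) signals a time shift by c = 4 (second shifting theorem).
L{t^2} = 2!/s^3 = 2/s^3, so L^-1{2/s^3} = t^2.
Hence the inverse is u(t - 4) times that function evaluated at t - 4.

f(t) = Heaviside(t - 4)*((t - 4)^2)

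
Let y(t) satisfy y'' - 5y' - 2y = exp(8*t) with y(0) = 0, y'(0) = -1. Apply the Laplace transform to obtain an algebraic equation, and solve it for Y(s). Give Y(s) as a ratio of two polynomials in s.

Transform both sides with L{·}.
With L{y''} = s^2 Y - s·y(0) - y'(0) and L{y'} = sY - y(0), with y(0) = 0, y'(0) = -1: the LHS transforms to (s^2 - 5*s - 2)Y - (-1).
The right side is L{exp(8*t)} = 1/(s - 8).
So (s^2 - 5*s - 2)Y = 1/(s - 8) + (-1).
Isolate Y and clear denominators.

Y(s) = (-s + 9)/(s^3 - 13*s^2 + 38*s + 16)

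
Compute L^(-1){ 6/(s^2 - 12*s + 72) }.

Rewrite the denominator: s^2 - 12*s + 72 = (s - 6)^2 + 36.
The form in (s - 6) signals a first-shifting-theorem factor e^(6t).
Since L{sin(6t)} = 6/(s^2 + 36), the inverse is exp(6*t)*sin(6*t).

exp(6*t)*sin(6*t)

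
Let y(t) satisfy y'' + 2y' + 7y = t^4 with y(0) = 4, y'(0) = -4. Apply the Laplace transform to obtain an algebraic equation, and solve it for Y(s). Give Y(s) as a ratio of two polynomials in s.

Y(s) = (4*s^6 + 4*s^5 + 24)/(s^7 + 2*s^6 + 7*s^5)

Laplace-transform each side.
The derivative rules (L{y''} = s^2 Y - s·y(0) - y'(0) and L{y'} = sY - y(0), with y(0) = 4, y'(0) = -4) turn the left side into (s^2 + 2*s + 7)Y - (4*s + 4).
The right side is L{t^4} = 24/s^5.
So (s^2 + 2*s + 7)Y = 24/s^5 + (4*s + 4).
Isolate Y and clear denominators.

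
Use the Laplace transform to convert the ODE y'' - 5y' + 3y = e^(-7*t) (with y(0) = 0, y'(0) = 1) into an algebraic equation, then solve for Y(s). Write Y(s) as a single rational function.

Laplace-transform each side.
The derivative rules (L{y''} = s^2 Y - s·y(0) - y'(0) and L{y'} = sY - y(0), with y(0) = 0, y'(0) = 1) turn the left side into (s^2 - 5*s + 3)Y - (1).
The right side is L{e^(-7*t)} = 1/(s + 7).
So (s^2 - 5*s + 3)Y = 1/(s + 7) + (1).
Divide through and combine into a single rational function.

Y(s) = (s + 8)/(s^3 + 2*s^2 - 32*s + 21)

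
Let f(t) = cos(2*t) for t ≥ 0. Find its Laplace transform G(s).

G(s) = s/(s^2 + 4)

L{cos(2t)} = s/(s^2 + 4).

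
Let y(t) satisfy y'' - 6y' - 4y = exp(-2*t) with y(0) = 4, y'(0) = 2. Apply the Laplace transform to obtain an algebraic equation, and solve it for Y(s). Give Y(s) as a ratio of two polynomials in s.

Take the Laplace transform of both sides.
The derivative rules (L{y''} = s^2 Y - s·y(0) - y'(0) and L{y'} = sY - y(0), with y(0) = 4, y'(0) = 2) turn the left side into (s^2 - 6*s - 4)Y - (4*s - 22).
The right side is L{exp(-2*t)} = 1/(s + 2).
So (s^2 - 6*s - 4)Y = 1/(s + 2) + (4*s - 22).
Solve for Y(s) and write it as one ratio of polynomials.

Y(s) = (4*s^2 - 14*s - 43)/(s^3 - 4*s^2 - 16*s - 8)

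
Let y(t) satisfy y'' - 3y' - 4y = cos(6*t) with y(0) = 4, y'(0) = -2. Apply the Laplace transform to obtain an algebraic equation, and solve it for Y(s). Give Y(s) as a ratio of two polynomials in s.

Y(s) = (4*s^3 - 14*s^2 + 145*s - 504)/(s^4 - 3*s^3 + 32*s^2 - 108*s - 144)

Take the Laplace transform of both sides.
With L{y''} = s^2 Y - s·y(0) - y'(0) and L{y'} = sY - y(0), with y(0) = 4, y'(0) = -2: the LHS transforms to (s^2 - 3*s - 4)Y - (4*s - 14).
The right side is L{cos(6*t)} = s/(s^2 + 36).
So (s^2 - 3*s - 4)Y = s/(s^2 + 36) + (4*s - 14).
Isolate Y and clear denominators.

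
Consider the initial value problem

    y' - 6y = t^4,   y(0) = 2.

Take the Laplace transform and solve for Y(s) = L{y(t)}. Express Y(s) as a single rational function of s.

Transform both sides with L{·}.
The derivative rules (L{y'} = sY - y(0) = sY - 2) turn the left side into (s - 6)Y - (2).
The right side is L{t^4} = 24/s^5.
So (s - 6)Y = 24/s^5 + (2).
Divide through and combine into a single rational function.

Y(s) = (2*s^5 + 24)/(s^6 - 6*s^5)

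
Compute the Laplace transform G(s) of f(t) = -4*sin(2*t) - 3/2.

G(s) = -8/(s^2 + 4) - 3/(2*s)

Apply the Laplace transform termwise.
L{-3/2} = (-3/2)/s; (-4)·[L{sin(2t)} = 2/(s^2 + 4)].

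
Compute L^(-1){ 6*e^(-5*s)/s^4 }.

The factor e^(-5s) signals a time shift by c = 5 (second shifting theorem).
L{t^3} = 3!/s^4 = 6/s^4, so L^-1{6/s^4} = t^3.
Hence the inverse is u(t - 5) times that function evaluated at t - 5.

Heaviside(t - 5)*((t - 5)^3)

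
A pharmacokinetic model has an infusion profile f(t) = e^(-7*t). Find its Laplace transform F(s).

F(s) = 1/(s + 7)

L{e^(-7t)} = 1/(s + 7).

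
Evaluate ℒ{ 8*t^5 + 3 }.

The transform is linear, so treat each term independently.
L{3} = 3/s; (8)·[L{t^5} = 5!/s^6 = 120/s^6].

3/s + 960/s^6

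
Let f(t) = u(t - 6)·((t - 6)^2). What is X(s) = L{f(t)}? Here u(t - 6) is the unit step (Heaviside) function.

X(s) = 2*exp(-6*s)/s^3

By the second shifting theorem, L{u(t - c)·g(t - c)} = e^(-cs)·G(s) with c = 6 and G(s) = L{g(t)}.
L{t^2} = 2!/s^3 = 2/s^3.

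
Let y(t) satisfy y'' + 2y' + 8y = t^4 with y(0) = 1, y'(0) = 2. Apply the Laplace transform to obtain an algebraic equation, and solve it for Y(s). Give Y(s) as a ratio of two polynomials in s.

Y(s) = (s^6 + 4*s^5 + 24)/(s^7 + 2*s^6 + 8*s^5)

Take the Laplace transform of both sides.
The derivative rules (L{y''} = s^2 Y - s·y(0) - y'(0) and L{y'} = sY - y(0), with y(0) = 1, y'(0) = 2) turn the left side into (s^2 + 2*s + 8)Y - (s + 4).
The right side is L{t^4} = 24/s^5.
So (s^2 + 2*s + 8)Y = 24/s^5 + (s + 4).
Isolate Y and clear denominators.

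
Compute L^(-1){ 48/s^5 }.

Since L{t^4} = 4!/s^5 = 24/s^5, the inverse is t^4, scaled by 2.

2*t^4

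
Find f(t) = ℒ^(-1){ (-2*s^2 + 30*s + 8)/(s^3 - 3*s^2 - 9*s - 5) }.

Factor the denominator: s^3 - 3*s^2 - 9*s - 5 = (s - 5)*(s + 1)^2.
Partial fraction decomposition gives [-5/(s + 1)] + [4/(s + 1)^2] + [3/(s - 5)].
Invert each term: -5/(s + 1) ↔ -5e^(-t); 4/(s + 1)^2 ↔ 4t·e^(-t); 3/(s - 5) ↔ 3e^(5t).

f(t) = 4*t*exp(-t) + 3*exp(5*t) - 5*exp(-t)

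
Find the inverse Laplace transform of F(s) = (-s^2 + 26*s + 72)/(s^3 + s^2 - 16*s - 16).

Factor the denominator: s^3 + s^2 - 16*s - 16 = (s - 4)*(s + 1)*(s + 4).
Partial fraction decomposition gives [-2/(s + 4)] + [4/(s - 4)] + [-3/(s + 1)].
Invert each term: -2/(s + 4) ↔ -2e^(-4t); 4/(s - 4) ↔ 4e^(4t); -3/(s + 1) ↔ -3e^(-t).

4*exp(4*t) - 3*exp(-t) - 2*exp(-4*t)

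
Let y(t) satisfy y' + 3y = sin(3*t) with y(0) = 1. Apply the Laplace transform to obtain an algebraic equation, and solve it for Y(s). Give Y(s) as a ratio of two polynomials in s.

Apply the Laplace transform to the equation.
With L{y'} = sY - y(0) = sY - 1: the LHS transforms to (s + 3)Y - (1).
The right side is L{sin(3*t)} = 3/(s^2 + 9).
So (s + 3)Y = 3/(s^2 + 9) + (1).
Solve for Y(s) and write it as one ratio of polynomials.

Y(s) = (s^2 + 12)/(s^3 + 3*s^2 + 9*s + 27)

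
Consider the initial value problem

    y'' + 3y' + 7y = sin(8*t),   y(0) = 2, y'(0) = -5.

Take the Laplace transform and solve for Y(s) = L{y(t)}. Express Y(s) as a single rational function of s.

Y(s) = (2*s^3 + s^2 + 128*s + 72)/(s^4 + 3*s^3 + 71*s^2 + 192*s + 448)

Take the Laplace transform of both sides.
With L{y''} = s^2 Y - s·y(0) - y'(0) and L{y'} = sY - y(0), with y(0) = 2, y'(0) = -5: the LHS transforms to (s^2 + 3*s + 7)Y - (2*s + 1).
The right side is L{sin(8*t)} = 8/(s^2 + 64).
So (s^2 + 3*s + 7)Y = 8/(s^2 + 64) + (2*s + 1).
Solve for Y(s) and write it as one ratio of polynomials.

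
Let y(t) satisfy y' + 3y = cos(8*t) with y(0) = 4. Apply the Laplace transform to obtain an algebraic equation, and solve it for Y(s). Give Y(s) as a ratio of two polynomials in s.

Y(s) = (4*s^2 + s + 256)/(s^3 + 3*s^2 + 64*s + 192)

Take the Laplace transform of both sides.
The derivative rules (L{y'} = sY - y(0) = sY - 4) turn the left side into (s + 3)Y - (4).
The right side is L{cos(8*t)} = s/(s^2 + 64).
So (s + 3)Y = s/(s^2 + 64) + (4).
Divide through and combine into a single rational function.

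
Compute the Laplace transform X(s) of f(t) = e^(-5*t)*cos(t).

L{cos(t)} = s/(s^2 + 1).
By the first shifting theorem, multiplying by e^(-5t) replaces s with s + 5.

X(s) = (s + 5)/((s + 5)^2 + 1)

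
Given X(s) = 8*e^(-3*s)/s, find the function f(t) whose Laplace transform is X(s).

The factor e^(-3s) signals a time shift by c = 3 (second shifting theorem).
L{8} = 8/s, so L^-1{8/s} = 8.
Hence the inverse is u(t - 3) times that function evaluated at t - 3.

f(t) = Heaviside(t - 3)*(8)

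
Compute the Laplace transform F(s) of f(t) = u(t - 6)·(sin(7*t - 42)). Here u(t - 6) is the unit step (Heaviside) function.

By the second shifting theorem, L{u(t - c)·g(t - c)} = e^(-cs)·G(s) with c = 6 and G(s) = L{g(t)}.
L{sin(7t)} = 7/(s^2 + 49).

F(s) = 7*exp(-6*s)/(s^2 + 49)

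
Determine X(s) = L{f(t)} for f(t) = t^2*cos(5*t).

L{cos(5t)} = s/(s^2 + 25).
Then apply L{t^2·g(t)} = (-1)^2 d^2/ds^2[G(s)] with G(s) = s/(s^2 + 25):
differentiating 2 times and applying the sign gives 2*s*(s^2 - 75)/(s^2 + 25)^3.

X(s) = 2*s*(s^2 - 75)/(s^2 + 25)^3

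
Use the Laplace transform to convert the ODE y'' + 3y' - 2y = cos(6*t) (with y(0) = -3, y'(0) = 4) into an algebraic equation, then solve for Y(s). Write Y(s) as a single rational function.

Apply the Laplace transform to the equation.
Using L{y''} = s^2 Y - s·y(0) - y'(0) and L{y'} = sY - y(0), with y(0) = -3, y'(0) = 4, the left side becomes (s^2 + 3*s - 2)Y - (-3*s - 5).
The right side is L{cos(6*t)} = s/(s^2 + 36).
So (s^2 + 3*s - 2)Y = s/(s^2 + 36) + (-3*s - 5).
Divide through and combine into a single rational function.

Y(s) = (-3*s^3 - 5*s^2 - 107*s - 180)/(s^4 + 3*s^3 + 34*s^2 + 108*s - 72)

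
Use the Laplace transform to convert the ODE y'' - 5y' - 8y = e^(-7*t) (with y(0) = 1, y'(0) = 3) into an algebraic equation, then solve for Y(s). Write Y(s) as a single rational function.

Y(s) = (s^2 + 5*s - 13)/(s^3 + 2*s^2 - 43*s - 56)

Transform both sides with L{·}.
The derivative rules (L{y''} = s^2 Y - s·y(0) - y'(0) and L{y'} = sY - y(0), with y(0) = 1, y'(0) = 3) turn the left side into (s^2 - 5*s - 8)Y - (s - 2).
The right side is L{e^(-7*t)} = 1/(s + 7).
So (s^2 - 5*s - 8)Y = 1/(s + 7) + (s - 2).
Solve for Y(s) and write it as one ratio of polynomials.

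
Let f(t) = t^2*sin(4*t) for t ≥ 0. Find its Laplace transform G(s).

G(s) = 8*(3*s^2 - 16)/(s^2 + 16)^3

L{sin(4t)} = 4/(s^2 + 16).
Then apply L{t^2·g(t)} = (-1)^2 d^2/ds^2[H(s)] with H(s) = 4/(s^2 + 16):
differentiating 2 times and applying the sign gives 8*(3*s^2 - 16)/(s^2 + 16)^3.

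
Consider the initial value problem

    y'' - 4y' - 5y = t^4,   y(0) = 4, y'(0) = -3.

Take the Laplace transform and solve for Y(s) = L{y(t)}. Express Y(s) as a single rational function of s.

Y(s) = (4*s^6 - 19*s^5 + 24)/(s^7 - 4*s^6 - 5*s^5)

Laplace-transform each side.
The derivative rules (L{y''} = s^2 Y - s·y(0) - y'(0) and L{y'} = sY - y(0), with y(0) = 4, y'(0) = -3) turn the left side into (s^2 - 4*s - 5)Y - (4*s - 19).
The right side is L{t^4} = 24/s^5.
So (s^2 - 4*s - 5)Y = 24/s^5 + (4*s - 19).
Solve for Y(s) and write it as one ratio of polynomials.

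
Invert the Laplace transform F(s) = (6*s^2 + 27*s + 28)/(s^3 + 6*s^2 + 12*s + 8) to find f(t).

Factor the denominator: s^3 + 6*s^2 + 12*s + 8 = (s + 2)^3.
Partial fraction decomposition gives [6/(s + 2)] + [3/(s + 2)^2] + [-2/(s + 2)^3].
Invert each term: 6/(s + 2) ↔ 6e^(-2t); 3/(s + 2)^2 ↔ 3t·e^(-2t); -2/(s + 2)^3 ↔ (-1)t^2·e^(-2t).

f(t) = -t^2*exp(-2*t) + 3*t*exp(-2*t) + 6*exp(-2*t)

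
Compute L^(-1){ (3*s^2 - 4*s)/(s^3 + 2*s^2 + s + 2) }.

-2*sin(t) - cos(t) + 4*exp(-2*t)

Factor the denominator: s^3 + 2*s^2 + s + 2 = (s + 2)*(s^2 + 1).
Partial fraction decomposition gives [4/(s + 2)] + [-s/(s^2 + 1)] + [-2/(s^2 + 1)].
Invert each term: 4/(s + 2) ↔ 4e^(-2t); -1·s/(s^2 + 1) ↔ -cos(t); -2·1/(s^2 + 1) ↔ -2sin(t).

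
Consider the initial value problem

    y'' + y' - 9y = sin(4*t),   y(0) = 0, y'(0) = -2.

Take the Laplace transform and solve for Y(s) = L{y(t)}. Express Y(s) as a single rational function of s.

Y(s) = (-2*s^2 - 28)/(s^4 + s^3 + 7*s^2 + 16*s - 144)

Apply the Laplace transform to the equation.
The derivative rules (L{y''} = s^2 Y - s·y(0) - y'(0) and L{y'} = sY - y(0), with y(0) = 0, y'(0) = -2) turn the left side into (s^2 + s - 9)Y - (-2).
The right side is L{sin(4*t)} = 4/(s^2 + 16).
So (s^2 + s - 9)Y = 4/(s^2 + 16) + (-2).
Solve for Y(s) and write it as one ratio of polynomials.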